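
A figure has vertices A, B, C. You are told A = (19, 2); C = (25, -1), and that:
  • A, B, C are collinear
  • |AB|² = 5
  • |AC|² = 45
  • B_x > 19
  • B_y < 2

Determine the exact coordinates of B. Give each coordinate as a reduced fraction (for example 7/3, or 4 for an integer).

B = (21, 1)

1. B_x = 21  [[A, B, C are collinear ⇒ -3x-6y+69=0] ∩ [|B−(19, 2)|²=5]]
2. B_y = 1  [[A, B, C are collinear ⇒ -3x-6y+69=0] ∩ [|B−(19, 2)|²=5]]
   so B = (21, 1)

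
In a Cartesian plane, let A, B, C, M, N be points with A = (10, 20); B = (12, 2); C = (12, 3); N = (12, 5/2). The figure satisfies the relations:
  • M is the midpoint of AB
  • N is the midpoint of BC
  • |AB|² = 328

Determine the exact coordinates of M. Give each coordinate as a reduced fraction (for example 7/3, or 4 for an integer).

1. M_x = 11  [2·M = A+B = (10, 20)+(12, 2)]
2. M_y = 11  [2·M = A+B = (10, 20)+(12, 2)]
   so M = (11, 11)

M = (11, 11)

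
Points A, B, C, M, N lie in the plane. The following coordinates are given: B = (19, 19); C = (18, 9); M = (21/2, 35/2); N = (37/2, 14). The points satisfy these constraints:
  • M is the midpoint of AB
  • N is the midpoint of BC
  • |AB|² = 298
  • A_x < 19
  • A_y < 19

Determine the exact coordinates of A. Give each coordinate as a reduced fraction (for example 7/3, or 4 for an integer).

1. A_x = 2  [A = 2·M−B = 2·(21/2, 35/2)−(19, 19)]
2. A_y = 16  [A = 2·M−B = 2·(21/2, 35/2)−(19, 19)]
   so A = (2, 16)

A = (2, 16)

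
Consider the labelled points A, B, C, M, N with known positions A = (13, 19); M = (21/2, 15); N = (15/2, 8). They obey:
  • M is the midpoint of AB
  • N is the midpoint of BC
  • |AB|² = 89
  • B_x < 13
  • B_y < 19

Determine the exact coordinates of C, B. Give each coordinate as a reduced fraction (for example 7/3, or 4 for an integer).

C = (7, 5)
B = (8, 11)

1. B_x = 8  [B = 2·M−A = 2·(21/2, 15)−(13, 19)]
2. B_y = 11  [B = 2·M−A = 2·(21/2, 15)−(13, 19)]
   so B = (8, 11)
3. C_x = 7  [C = 2·N−B = 2·(15/2, 8)−(8, 11)]
4. C_y = 5  [C = 2·N−B = 2·(15/2, 8)−(8, 11)]
   so C = (7, 5)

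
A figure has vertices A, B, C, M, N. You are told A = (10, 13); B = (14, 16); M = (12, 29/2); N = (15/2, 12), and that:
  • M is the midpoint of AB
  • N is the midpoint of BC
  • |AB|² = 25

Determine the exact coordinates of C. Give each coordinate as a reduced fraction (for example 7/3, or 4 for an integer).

1. C_x = 1  [C = 2·N−B = 2·(15/2, 12)−(14, 16)]
2. C_y = 8  [C = 2·N−B = 2·(15/2, 12)−(14, 16)]
   so C = (1, 8)

C = (1, 8)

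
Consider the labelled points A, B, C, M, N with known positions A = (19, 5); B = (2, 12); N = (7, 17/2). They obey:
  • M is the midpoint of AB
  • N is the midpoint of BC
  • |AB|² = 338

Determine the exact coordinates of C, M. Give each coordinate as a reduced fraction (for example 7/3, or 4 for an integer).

C = (12, 5)
M = (21/2, 17/2)

1. M_x = 21/2  [2·M = A+B = (19, 5)+(2, 12)]
2. M_y = 17/2  [2·M = A+B = (19, 5)+(2, 12)]
   so M = (21/2, 17/2)
3. C_x = 12  [C = 2·N−B = 2·(7, 17/2)−(2, 12)]
4. C_y = 5  [C = 2·N−B = 2·(7, 17/2)−(2, 12)]
   so C = (12, 5)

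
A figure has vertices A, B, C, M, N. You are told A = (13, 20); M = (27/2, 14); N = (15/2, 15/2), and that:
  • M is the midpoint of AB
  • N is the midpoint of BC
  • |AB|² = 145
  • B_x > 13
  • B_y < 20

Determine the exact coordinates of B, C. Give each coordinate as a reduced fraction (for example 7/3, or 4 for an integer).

1. B_x = 14  [B = 2·M−A = 2·(27/2, 14)−(13, 20)]
2. B_y = 8  [B = 2·M−A = 2·(27/2, 14)−(13, 20)]
   so B = (14, 8)
3. C_x = 1  [C = 2·N−B = 2·(15/2, 15/2)−(14, 8)]
4. C_y = 7  [C = 2·N−B = 2·(15/2, 15/2)−(14, 8)]
   so C = (1, 7)

B = (14, 8)
C = (1, 7)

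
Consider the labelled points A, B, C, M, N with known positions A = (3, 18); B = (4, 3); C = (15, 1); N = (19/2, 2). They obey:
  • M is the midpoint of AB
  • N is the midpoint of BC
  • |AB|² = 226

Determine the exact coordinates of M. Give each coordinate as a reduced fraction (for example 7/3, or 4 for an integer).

1. M_x = 7/2  [2·M = A+B = (3, 18)+(4, 3)]
2. M_y = 21/2  [2·M = A+B = (3, 18)+(4, 3)]
   so M = (7/2, 21/2)

M = (7/2, 21/2)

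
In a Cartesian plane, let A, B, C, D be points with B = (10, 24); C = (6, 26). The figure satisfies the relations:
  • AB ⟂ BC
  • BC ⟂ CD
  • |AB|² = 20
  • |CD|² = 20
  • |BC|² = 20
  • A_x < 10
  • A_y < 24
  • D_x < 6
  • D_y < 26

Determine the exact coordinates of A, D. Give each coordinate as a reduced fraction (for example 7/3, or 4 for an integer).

1. A_x = 8  [[AB ⟂ BC ⇒ 4x-2y+8=0] ∩ [|A−(10, 24)|²=20]]
2. A_y = 20  [[AB ⟂ BC ⇒ 4x-2y+8=0] ∩ [|A−(10, 24)|²=20]]
   so A = (8, 20)
3. D_x = 4  [[BC ⟂ CD ⇒ -4x+2y-28=0] ∩ [|D−(6, 26)|²=20]]
4. D_y = 22  [[BC ⟂ CD ⇒ -4x+2y-28=0] ∩ [|D−(6, 26)|²=20]]
   so D = (4, 22)

A = (8, 20)
D = (4, 22)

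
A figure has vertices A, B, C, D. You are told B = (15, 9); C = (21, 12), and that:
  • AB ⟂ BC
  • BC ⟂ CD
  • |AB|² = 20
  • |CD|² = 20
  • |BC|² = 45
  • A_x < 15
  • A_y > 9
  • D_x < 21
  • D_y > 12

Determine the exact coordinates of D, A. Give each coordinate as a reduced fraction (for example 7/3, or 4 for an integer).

D = (19, 16)
A = (13, 13)

1. D_x = 19  [[BC ⟂ CD ⇒ 6x+3y-162=0] ∩ [|D−(21, 12)|²=20]]
2. D_y = 16  [[BC ⟂ CD ⇒ 6x+3y-162=0] ∩ [|D−(21, 12)|²=20]]
   so D = (19, 16)
3. A_x = 13  [[AB ⟂ BC ⇒ -6x-3y+117=0] ∩ [|A−(15, 9)|²=20]]
4. A_y = 13  [[AB ⟂ BC ⇒ -6x-3y+117=0] ∩ [|A−(15, 9)|²=20]]
   so A = (13, 13)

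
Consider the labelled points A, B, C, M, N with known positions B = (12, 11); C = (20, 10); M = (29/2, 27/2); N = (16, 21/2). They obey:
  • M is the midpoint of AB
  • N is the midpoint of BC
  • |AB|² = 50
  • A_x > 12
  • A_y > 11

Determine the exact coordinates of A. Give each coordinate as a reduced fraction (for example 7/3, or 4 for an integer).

1. A_x = 17  [A = 2·M−B = 2·(29/2, 27/2)−(12, 11)]
2. A_y = 16  [A = 2·M−B = 2·(29/2, 27/2)−(12, 11)]
   so A = (17, 16)

A = (17, 16)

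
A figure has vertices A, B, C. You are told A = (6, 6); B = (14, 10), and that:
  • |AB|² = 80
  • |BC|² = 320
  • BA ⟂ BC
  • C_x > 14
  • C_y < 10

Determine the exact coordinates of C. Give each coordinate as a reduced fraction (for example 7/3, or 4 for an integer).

C = (22, -6)

1. C_x = 22  [[BA ⟂ BC ⇒ -8x-4y+152=0] ∩ [|C−(14, 10)|²=320]]
2. C_y = -6  [[BA ⟂ BC ⇒ -8x-4y+152=0] ∩ [|C−(14, 10)|²=320]]
   so C = (22, -6)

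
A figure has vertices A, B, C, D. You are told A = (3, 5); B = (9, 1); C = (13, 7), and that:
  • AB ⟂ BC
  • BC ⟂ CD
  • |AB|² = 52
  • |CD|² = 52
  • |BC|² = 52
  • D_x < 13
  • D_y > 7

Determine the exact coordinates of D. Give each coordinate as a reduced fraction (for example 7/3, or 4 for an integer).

D = (7, 11)

1. D_x = 7  [[BC ⟂ CD ⇒ 4x+6y-94=0] ∩ [|D−(13, 7)|²=52]]
2. D_y = 11  [[BC ⟂ CD ⇒ 4x+6y-94=0] ∩ [|D−(13, 7)|²=52]]
   so D = (7, 11)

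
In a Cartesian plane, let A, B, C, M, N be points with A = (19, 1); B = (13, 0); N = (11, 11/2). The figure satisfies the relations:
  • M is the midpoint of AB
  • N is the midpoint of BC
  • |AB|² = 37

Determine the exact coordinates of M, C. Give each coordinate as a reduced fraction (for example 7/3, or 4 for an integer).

1. M_x = 16  [2·M = A+B = (19, 1)+(13, 0)]
2. M_y = 1/2  [2·M = A+B = (19, 1)+(13, 0)]
   so M = (16, 1/2)
3. C_x = 9  [C = 2·N−B = 2·(11, 11/2)−(13, 0)]
4. C_y = 11  [C = 2·N−B = 2·(11, 11/2)−(13, 0)]
   so C = (9, 11)

M = (16, 1/2)
C = (9, 11)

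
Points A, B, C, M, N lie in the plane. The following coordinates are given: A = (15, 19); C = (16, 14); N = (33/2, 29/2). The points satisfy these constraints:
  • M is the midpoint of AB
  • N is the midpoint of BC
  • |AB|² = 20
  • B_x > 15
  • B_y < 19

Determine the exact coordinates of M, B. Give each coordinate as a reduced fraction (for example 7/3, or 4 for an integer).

M = (16, 17)
B = (17, 15)

1. B_x = 17  [B = 2·N−C = 2·(33/2, 29/2)−(16, 14)]
2. B_y = 15  [B = 2·N−C = 2·(33/2, 29/2)−(16, 14)]
   so B = (17, 15)
3. M_x = 16  [2·M = A+B = (15, 19)+(17, 15)]
4. M_y = 17  [2·M = A+B = (15, 19)+(17, 15)]
   so M = (16, 17)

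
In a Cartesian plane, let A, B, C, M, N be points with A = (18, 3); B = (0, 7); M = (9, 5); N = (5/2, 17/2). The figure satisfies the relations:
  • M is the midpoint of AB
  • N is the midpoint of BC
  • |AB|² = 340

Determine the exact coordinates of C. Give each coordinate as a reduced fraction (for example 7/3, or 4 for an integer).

1. C_x = 5  [C = 2·N−B = 2·(5/2, 17/2)−(0, 7)]
2. C_y = 10  [C = 2·N−B = 2·(5/2, 17/2)−(0, 7)]
   so C = (5, 10)

C = (5, 10)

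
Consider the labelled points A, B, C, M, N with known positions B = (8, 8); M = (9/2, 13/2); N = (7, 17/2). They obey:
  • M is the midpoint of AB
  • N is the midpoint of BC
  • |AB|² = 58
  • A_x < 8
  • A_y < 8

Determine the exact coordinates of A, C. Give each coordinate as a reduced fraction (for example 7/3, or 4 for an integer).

A = (1, 5)
C = (6, 9)

1. A_x = 1  [A = 2·M−B = 2·(9/2, 13/2)−(8, 8)]
2. A_y = 5  [A = 2·M−B = 2·(9/2, 13/2)−(8, 8)]
   so A = (1, 5)
3. C_x = 6  [C = 2·N−B = 2·(7, 17/2)−(8, 8)]
4. C_y = 9  [C = 2·N−B = 2·(7, 17/2)−(8, 8)]
   so C = (6, 9)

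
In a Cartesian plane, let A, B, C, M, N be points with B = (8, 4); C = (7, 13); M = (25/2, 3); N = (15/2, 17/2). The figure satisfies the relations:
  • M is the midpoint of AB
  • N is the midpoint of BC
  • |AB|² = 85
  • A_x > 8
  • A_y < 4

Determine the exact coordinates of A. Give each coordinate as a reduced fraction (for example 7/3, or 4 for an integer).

1. A_x = 17  [A = 2·M−B = 2·(25/2, 3)−(8, 4)]
2. A_y = 2  [A = 2·M−B = 2·(25/2, 3)−(8, 4)]
   so A = (17, 2)

A = (17, 2)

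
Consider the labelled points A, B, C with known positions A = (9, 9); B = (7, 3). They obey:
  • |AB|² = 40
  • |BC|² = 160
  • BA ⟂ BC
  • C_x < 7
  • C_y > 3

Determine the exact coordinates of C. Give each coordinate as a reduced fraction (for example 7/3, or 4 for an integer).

C = (-5, 7)

1. C_x = -5  [[BA ⟂ BC ⇒ 2x+6y-32=0] ∩ [|C−(7, 3)|²=160]]
2. C_y = 7  [[BA ⟂ BC ⇒ 2x+6y-32=0] ∩ [|C−(7, 3)|²=160]]
   so C = (-5, 7)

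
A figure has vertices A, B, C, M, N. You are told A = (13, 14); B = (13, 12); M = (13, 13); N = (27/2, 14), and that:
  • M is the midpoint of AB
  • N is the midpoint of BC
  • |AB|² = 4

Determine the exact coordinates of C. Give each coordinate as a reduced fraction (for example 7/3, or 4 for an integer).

1. C_x = 14  [C = 2·N−B = 2·(27/2, 14)−(13, 12)]
2. C_y = 16  [C = 2·N−B = 2·(27/2, 14)−(13, 12)]
   so C = (14, 16)

C = (14, 16)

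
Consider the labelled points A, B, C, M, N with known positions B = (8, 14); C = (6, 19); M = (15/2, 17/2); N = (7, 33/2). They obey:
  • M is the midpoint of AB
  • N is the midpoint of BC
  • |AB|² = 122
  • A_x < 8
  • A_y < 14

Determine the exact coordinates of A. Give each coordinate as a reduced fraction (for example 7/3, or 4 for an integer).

A = (7, 3)

1. A_x = 7  [A = 2·M−B = 2·(15/2, 17/2)−(8, 14)]
2. A_y = 3  [A = 2·M−B = 2·(15/2, 17/2)−(8, 14)]
   so A = (7, 3)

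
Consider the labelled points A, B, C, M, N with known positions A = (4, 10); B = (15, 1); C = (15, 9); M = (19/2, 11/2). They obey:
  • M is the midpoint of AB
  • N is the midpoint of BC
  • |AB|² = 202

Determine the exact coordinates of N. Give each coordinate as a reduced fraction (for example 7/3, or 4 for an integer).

1. N_x = 15  [2·N = B+C = (15, 1)+(15, 9)]
2. N_y = 5  [2·N = B+C = (15, 1)+(15, 9)]
   so N = (15, 5)

N = (15, 5)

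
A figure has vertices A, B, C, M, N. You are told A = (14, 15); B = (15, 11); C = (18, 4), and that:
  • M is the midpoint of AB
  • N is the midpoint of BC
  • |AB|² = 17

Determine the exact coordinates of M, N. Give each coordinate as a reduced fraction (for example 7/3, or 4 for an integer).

1. M_x = 29/2  [2·M = A+B = (14, 15)+(15, 11)]
2. M_y = 13  [2·M = A+B = (14, 15)+(15, 11)]
   so M = (29/2, 13)
3. N_x = 33/2  [2·N = B+C = (15, 11)+(18, 4)]
4. N_y = 15/2  [2·N = B+C = (15, 11)+(18, 4)]
   so N = (33/2, 15/2)

M = (29/2, 13)
N = (33/2, 15/2)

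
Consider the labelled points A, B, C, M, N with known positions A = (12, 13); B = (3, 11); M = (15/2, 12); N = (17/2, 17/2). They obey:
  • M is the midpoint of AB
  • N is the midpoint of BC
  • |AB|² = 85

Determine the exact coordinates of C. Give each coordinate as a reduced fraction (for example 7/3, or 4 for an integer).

C = (14, 6)

1. C_x = 14  [C = 2·N−B = 2·(17/2, 17/2)−(3, 11)]
2. C_y = 6  [C = 2·N−B = 2·(17/2, 17/2)−(3, 11)]
   so C = (14, 6)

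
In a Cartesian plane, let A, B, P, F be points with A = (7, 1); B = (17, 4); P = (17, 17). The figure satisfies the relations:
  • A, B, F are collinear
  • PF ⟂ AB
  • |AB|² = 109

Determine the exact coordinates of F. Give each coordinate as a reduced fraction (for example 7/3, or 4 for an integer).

F = (2243/109, 553/109)

1. F_x = 2243/109  [[A, B, F are collinear ⇒ -3x+10y+11=0] ∩ [PF ⟂ AB ⇒ 10x+3y-221=0]]
2. F_y = 553/109  [[A, B, F are collinear ⇒ -3x+10y+11=0] ∩ [PF ⟂ AB ⇒ 10x+3y-221=0]]
   so F = (2243/109, 553/109)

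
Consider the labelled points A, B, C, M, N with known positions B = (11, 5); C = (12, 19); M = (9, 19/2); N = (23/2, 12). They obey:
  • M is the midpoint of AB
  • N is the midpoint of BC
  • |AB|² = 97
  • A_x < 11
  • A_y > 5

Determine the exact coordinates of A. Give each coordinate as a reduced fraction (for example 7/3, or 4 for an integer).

1. A_x = 7  [A = 2·M−B = 2·(9, 19/2)−(11, 5)]
2. A_y = 14  [A = 2·M−B = 2·(9, 19/2)−(11, 5)]
   so A = (7, 14)

A = (7, 14)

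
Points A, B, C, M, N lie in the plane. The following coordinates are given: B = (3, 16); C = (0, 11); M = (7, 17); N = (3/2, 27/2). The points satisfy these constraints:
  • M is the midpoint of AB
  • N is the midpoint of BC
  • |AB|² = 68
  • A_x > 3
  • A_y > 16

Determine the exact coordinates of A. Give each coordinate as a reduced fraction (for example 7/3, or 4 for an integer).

1. A_x = 11  [A = 2·M−B = 2·(7, 17)−(3, 16)]
2. A_y = 18  [A = 2·M−B = 2·(7, 17)−(3, 16)]
   so A = (11, 18)

A = (11, 18)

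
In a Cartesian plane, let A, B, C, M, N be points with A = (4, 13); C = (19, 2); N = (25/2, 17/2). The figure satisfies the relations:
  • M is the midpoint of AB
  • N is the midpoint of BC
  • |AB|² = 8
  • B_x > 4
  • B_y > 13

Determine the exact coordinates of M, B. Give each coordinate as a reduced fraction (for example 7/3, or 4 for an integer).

M = (5, 14)
B = (6, 15)

1. B_x = 6  [B = 2·N−C = 2·(25/2, 17/2)−(19, 2)]
2. B_y = 15  [B = 2·N−C = 2·(25/2, 17/2)−(19, 2)]
   so B = (6, 15)
3. M_x = 5  [2·M = A+B = (4, 13)+(6, 15)]
4. M_y = 14  [2·M = A+B = (4, 13)+(6, 15)]
   so M = (5, 14)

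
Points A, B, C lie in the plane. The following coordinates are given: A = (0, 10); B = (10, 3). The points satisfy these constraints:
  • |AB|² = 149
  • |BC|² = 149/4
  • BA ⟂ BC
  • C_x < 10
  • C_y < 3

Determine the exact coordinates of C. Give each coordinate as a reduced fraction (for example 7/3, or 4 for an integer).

1. C_x = 13/2  [[BA ⟂ BC ⇒ -10x+7y+79=0] ∩ [|C−(10, 3)|²=149/4]]
2. C_y = -2  [[BA ⟂ BC ⇒ -10x+7y+79=0] ∩ [|C−(10, 3)|²=149/4]]
   so C = (13/2, -2)

C = (13/2, -2)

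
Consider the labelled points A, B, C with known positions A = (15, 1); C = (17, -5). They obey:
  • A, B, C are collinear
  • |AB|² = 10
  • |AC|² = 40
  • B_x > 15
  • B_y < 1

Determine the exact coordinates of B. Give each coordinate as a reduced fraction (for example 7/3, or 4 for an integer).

B = (16, -2)

1. B_x = 16  [[A, B, C are collinear ⇒ -6x-2y+92=0] ∩ [|B−(15, 1)|²=10]]
2. B_y = -2  [[A, B, C are collinear ⇒ -6x-2y+92=0] ∩ [|B−(15, 1)|²=10]]
   so B = (16, -2)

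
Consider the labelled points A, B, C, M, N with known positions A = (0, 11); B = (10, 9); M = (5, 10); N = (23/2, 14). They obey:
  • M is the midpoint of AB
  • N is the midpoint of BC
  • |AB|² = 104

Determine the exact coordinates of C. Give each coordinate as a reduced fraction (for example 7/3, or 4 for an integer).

1. C_x = 13  [C = 2·N−B = 2·(23/2, 14)−(10, 9)]
2. C_y = 19  [C = 2·N−B = 2·(23/2, 14)−(10, 9)]
   so C = (13, 19)

C = (13, 19)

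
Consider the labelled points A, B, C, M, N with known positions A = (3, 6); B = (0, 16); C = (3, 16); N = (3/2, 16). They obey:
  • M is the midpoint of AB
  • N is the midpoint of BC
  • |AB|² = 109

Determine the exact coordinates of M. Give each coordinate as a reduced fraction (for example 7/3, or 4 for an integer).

M = (3/2, 11)

1. M_x = 3/2  [2·M = A+B = (3, 6)+(0, 16)]
2. M_y = 11  [2·M = A+B = (3, 6)+(0, 16)]
   so M = (3/2, 11)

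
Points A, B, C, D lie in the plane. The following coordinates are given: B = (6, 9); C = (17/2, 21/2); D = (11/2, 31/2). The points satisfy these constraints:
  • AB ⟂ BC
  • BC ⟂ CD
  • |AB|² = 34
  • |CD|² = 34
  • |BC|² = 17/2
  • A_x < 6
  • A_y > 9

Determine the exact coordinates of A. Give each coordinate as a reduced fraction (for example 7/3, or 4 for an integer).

1. A_x = 3  [[AB ⟂ BC ⇒ -5/2x-3/2y+57/2=0] ∩ [|A−(6, 9)|²=34]]
2. A_y = 14  [[AB ⟂ BC ⇒ -5/2x-3/2y+57/2=0] ∩ [|A−(6, 9)|²=34]]
   so A = (3, 14)

A = (3, 14)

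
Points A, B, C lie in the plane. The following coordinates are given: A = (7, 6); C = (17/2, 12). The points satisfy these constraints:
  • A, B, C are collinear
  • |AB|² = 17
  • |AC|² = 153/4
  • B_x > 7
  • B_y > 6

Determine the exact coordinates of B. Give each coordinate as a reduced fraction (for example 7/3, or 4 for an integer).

1. B_x = 8  [[A, B, C are collinear ⇒ 6x-3/2y-33=0] ∩ [|B−(7, 6)|²=17]]
2. B_y = 10  [[A, B, C are collinear ⇒ 6x-3/2y-33=0] ∩ [|B−(7, 6)|²=17]]
   so B = (8, 10)

B = (8, 10)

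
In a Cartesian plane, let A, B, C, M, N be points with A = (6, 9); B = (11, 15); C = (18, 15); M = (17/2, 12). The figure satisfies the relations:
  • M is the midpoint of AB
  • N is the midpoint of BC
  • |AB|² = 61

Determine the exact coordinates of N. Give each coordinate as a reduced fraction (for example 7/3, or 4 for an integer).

1. N_x = 29/2  [2·N = B+C = (11, 15)+(18, 15)]
2. N_y = 15  [2·N = B+C = (11, 15)+(18, 15)]
   so N = (29/2, 15)

N = (29/2, 15)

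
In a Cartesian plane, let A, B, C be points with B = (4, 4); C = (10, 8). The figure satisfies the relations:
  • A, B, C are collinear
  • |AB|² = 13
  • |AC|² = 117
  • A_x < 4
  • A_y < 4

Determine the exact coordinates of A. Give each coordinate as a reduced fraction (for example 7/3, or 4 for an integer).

A = (1, 2)

1. A_x = 1  [[A, B, C are collinear ⇒ -4x+6y-8=0] ∩ [|A−(4, 4)|²=13]]
2. A_y = 2  [[A, B, C are collinear ⇒ -4x+6y-8=0] ∩ [|A−(4, 4)|²=13]]
   so A = (1, 2)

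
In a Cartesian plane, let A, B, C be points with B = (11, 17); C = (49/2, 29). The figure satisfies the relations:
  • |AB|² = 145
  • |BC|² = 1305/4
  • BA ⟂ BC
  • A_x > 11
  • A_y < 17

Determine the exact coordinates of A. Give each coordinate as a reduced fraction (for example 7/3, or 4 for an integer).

1. A_x = 19  [[BA ⟂ BC ⇒ 27/2x+12y-705/2=0] ∩ [|A−(11, 17)|²=145]]
2. A_y = 8  [[BA ⟂ BC ⇒ 27/2x+12y-705/2=0] ∩ [|A−(11, 17)|²=145]]
   so A = (19, 8)

A = (19, 8)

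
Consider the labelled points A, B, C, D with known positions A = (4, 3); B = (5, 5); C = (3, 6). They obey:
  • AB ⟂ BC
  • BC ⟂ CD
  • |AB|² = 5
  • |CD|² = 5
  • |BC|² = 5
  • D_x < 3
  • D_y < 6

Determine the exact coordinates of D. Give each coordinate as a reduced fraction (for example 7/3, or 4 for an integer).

D = (2, 4)

1. D_x = 2  [[BC ⟂ CD ⇒ -2x+1y=0] ∩ [|D−(3, 6)|²=5]]
2. D_y = 4  [[BC ⟂ CD ⇒ -2x+1y=0] ∩ [|D−(3, 6)|²=5]]
   so D = (2, 4)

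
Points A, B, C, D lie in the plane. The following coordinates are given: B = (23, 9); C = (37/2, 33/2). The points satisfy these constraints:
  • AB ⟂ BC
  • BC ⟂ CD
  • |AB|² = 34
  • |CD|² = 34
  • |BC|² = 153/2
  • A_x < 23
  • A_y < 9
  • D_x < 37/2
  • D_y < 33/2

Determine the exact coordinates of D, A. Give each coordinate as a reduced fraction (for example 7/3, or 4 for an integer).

1. D_x = 27/2  [[BC ⟂ CD ⇒ -9/2x+15/2y-81/2=0] ∩ [|D−(37/2, 33/2)|²=34]]
2. D_y = 27/2  [[BC ⟂ CD ⇒ -9/2x+15/2y-81/2=0] ∩ [|D−(37/2, 33/2)|²=34]]
   so D = (27/2, 27/2)
3. A_x = 18  [[AB ⟂ BC ⇒ 9/2x-15/2y-36=0] ∩ [|A−(23, 9)|²=34]]
4. A_y = 6  [[AB ⟂ BC ⇒ 9/2x-15/2y-36=0] ∩ [|A−(23, 9)|²=34]]
   so A = (18, 6)

D = (27/2, 27/2)
A = (18, 6)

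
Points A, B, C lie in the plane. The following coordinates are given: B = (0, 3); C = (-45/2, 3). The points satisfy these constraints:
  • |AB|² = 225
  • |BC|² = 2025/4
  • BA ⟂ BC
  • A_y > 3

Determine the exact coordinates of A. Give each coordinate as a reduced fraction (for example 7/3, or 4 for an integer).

1. A_x = 0  [[BA ⟂ BC ⇒ -45/2x=0] ∩ [|A−(0, 3)|²=225]]
2. A_y = 18  [[BA ⟂ BC ⇒ -45/2x=0] ∩ [|A−(0, 3)|²=225]]
   so A = (0, 18)

A = (0, 18)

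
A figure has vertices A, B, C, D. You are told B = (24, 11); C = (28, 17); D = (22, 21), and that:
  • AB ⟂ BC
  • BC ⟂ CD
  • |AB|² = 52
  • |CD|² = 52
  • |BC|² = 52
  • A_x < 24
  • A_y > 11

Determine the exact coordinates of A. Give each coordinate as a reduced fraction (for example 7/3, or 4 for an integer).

1. A_x = 18  [[AB ⟂ BC ⇒ -4x-6y+162=0] ∩ [|A−(24, 11)|²=52]]
2. A_y = 15  [[AB ⟂ BC ⇒ -4x-6y+162=0] ∩ [|A−(24, 11)|²=52]]
   so A = (18, 15)

A = (18, 15)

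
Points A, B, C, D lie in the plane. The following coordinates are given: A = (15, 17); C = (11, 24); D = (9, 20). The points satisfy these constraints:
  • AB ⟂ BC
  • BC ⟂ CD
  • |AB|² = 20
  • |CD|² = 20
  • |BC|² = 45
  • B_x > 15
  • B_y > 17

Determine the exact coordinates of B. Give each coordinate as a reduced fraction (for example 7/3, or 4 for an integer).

1. B_x = 17  [[BC ⟂ CD ⇒ 2x+4y-118=0] ∩ [|B−(15, 17)|²=20]]
2. B_y = 21  [[BC ⟂ CD ⇒ 2x+4y-118=0] ∩ [|B−(15, 17)|²=20]]
   so B = (17, 21)

B = (17, 21)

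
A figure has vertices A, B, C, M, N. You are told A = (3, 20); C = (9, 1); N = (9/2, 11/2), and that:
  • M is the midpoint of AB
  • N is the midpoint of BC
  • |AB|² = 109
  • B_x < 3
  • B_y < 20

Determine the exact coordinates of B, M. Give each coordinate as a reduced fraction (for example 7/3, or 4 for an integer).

B = (0, 10)
M = (3/2, 15)

1. B_x = 0  [B = 2·N−C = 2·(9/2, 11/2)−(9, 1)]
2. B_y = 10  [B = 2·N−C = 2·(9/2, 11/2)−(9, 1)]
   so B = (0, 10)
3. M_x = 3/2  [2·M = A+B = (3, 20)+(0, 10)]
4. M_y = 15  [2·M = A+B = (3, 20)+(0, 10)]
   so M = (3/2, 15)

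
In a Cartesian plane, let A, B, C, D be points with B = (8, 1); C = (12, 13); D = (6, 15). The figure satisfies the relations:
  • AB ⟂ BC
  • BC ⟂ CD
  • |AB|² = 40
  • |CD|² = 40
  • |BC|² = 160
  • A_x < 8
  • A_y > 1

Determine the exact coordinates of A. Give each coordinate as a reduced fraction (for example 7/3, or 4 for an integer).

A = (2, 3)

1. A_x = 2  [[AB ⟂ BC ⇒ -4x-12y+44=0] ∩ [|A−(8, 1)|²=40]]
2. A_y = 3  [[AB ⟂ BC ⇒ -4x-12y+44=0] ∩ [|A−(8, 1)|²=40]]
   so A = (2, 3)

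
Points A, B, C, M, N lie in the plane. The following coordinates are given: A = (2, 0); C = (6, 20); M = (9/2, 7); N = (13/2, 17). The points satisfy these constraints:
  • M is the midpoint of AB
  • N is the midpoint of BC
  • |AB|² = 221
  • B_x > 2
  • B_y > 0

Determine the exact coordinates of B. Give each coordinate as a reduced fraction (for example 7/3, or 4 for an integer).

1. B_x = 7  [B = 2·M−A = 2·(9/2, 7)−(2, 0)]
2. B_y = 14  [B = 2·M−A = 2·(9/2, 7)−(2, 0)]
   so B = (7, 14)

B = (7, 14)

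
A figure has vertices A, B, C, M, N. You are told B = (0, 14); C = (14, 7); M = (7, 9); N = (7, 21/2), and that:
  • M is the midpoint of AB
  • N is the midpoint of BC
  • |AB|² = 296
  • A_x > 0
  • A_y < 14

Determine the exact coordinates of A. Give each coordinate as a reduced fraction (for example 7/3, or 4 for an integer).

1. A_x = 14  [A = 2·M−B = 2·(7, 9)−(0, 14)]
2. A_y = 4  [A = 2·M−B = 2·(7, 9)−(0, 14)]
   so A = (14, 4)

A = (14, 4)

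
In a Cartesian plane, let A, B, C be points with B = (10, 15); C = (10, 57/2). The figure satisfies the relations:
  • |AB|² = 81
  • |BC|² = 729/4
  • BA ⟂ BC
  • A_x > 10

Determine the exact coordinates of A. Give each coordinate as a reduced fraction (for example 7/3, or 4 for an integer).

1. A_x = 19  [[BA ⟂ BC ⇒ 27/2y-405/2=0] ∩ [|A−(10, 15)|²=81]]
2. A_y = 15  [[BA ⟂ BC ⇒ 27/2y-405/2=0] ∩ [|A−(10, 15)|²=81]]
   so A = (19, 15)

A = (19, 15)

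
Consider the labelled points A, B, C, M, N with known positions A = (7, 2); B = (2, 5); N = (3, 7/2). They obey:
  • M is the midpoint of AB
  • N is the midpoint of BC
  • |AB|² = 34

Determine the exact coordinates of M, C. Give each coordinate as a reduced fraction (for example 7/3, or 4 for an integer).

M = (9/2, 7/2)
C = (4, 2)

1. M_x = 9/2  [2·M = A+B = (7, 2)+(2, 5)]
2. M_y = 7/2  [2·M = A+B = (7, 2)+(2, 5)]
   so M = (9/2, 7/2)
3. C_x = 4  [C = 2·N−B = 2·(3, 7/2)−(2, 5)]
4. C_y = 2  [C = 2·N−B = 2·(3, 7/2)−(2, 5)]
   so C = (4, 2)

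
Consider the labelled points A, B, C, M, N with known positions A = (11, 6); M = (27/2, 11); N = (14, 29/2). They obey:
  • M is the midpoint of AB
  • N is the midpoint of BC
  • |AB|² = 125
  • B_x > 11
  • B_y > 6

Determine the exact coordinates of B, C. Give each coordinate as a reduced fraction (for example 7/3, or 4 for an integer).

1. B_x = 16  [B = 2·M−A = 2·(27/2, 11)−(11, 6)]
2. B_y = 16  [B = 2·M−A = 2·(27/2, 11)−(11, 6)]
   so B = (16, 16)
3. C_x = 12  [C = 2·N−B = 2·(14, 29/2)−(16, 16)]
4. C_y = 13  [C = 2·N−B = 2·(14, 29/2)−(16, 16)]
   so C = (12, 13)

B = (16, 16)
C = (12, 13)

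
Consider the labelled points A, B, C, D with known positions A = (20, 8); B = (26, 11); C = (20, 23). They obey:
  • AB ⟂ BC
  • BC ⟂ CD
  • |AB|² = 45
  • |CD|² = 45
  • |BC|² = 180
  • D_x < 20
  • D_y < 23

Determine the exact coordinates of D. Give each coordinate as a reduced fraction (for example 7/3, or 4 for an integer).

D = (14, 20)

1. D_x = 14  [[BC ⟂ CD ⇒ -6x+12y-156=0] ∩ [|D−(20, 23)|²=45]]
2. D_y = 20  [[BC ⟂ CD ⇒ -6x+12y-156=0] ∩ [|D−(20, 23)|²=45]]
   so D = (14, 20)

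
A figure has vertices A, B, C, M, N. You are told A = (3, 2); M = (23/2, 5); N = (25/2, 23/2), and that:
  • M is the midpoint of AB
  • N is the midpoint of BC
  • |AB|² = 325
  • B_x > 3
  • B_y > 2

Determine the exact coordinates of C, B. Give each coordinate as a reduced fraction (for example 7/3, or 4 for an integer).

C = (5, 15)
B = (20, 8)

1. B_x = 20  [B = 2·M−A = 2·(23/2, 5)−(3, 2)]
2. B_y = 8  [B = 2·M−A = 2·(23/2, 5)−(3, 2)]
   so B = (20, 8)
3. C_x = 5  [C = 2·N−B = 2·(25/2, 23/2)−(20, 8)]
4. C_y = 15  [C = 2·N−B = 2·(25/2, 23/2)−(20, 8)]
   so C = (5, 15)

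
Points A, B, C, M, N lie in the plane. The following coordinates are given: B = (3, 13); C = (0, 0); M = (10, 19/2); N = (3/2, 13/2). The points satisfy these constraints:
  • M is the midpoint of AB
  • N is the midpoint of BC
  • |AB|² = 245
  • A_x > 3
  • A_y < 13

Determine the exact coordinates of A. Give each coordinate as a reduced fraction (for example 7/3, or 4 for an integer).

1. A_x = 17  [A = 2·M−B = 2·(10, 19/2)−(3, 13)]
2. A_y = 6  [A = 2·M−B = 2·(10, 19/2)−(3, 13)]
   so A = (17, 6)

A = (17, 6)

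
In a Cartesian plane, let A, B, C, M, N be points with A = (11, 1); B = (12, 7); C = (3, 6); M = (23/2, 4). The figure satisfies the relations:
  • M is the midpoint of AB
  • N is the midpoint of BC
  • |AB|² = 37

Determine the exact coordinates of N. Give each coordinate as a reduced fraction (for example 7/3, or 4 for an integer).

N = (15/2, 13/2)

1. N_x = 15/2  [2·N = B+C = (12, 7)+(3, 6)]
2. N_y = 13/2  [2·N = B+C = (12, 7)+(3, 6)]
   so N = (15/2, 13/2)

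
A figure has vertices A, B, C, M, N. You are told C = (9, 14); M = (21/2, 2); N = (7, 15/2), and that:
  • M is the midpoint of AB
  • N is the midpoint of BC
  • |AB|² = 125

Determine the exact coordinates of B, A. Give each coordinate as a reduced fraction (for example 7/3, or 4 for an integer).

B = (5, 1)
A = (16, 3)

1. B_x = 5  [B = 2·N−C = 2·(7, 15/2)−(9, 14)]
2. B_y = 1  [B = 2·N−C = 2·(7, 15/2)−(9, 14)]
   so B = (5, 1)
3. A_x = 16  [A = 2·M−B = 2·(21/2, 2)−(5, 1)]
4. A_y = 3  [A = 2·M−B = 2·(21/2, 2)−(5, 1)]
   so A = (16, 3)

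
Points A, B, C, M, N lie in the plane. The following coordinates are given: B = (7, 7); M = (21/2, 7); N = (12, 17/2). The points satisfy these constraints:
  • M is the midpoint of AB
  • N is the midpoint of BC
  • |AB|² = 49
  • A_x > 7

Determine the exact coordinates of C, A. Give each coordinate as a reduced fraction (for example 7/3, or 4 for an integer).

1. A_x = 14  [A = 2·M−B = 2·(21/2, 7)−(7, 7)]
2. A_y = 7  [A = 2·M−B = 2·(21/2, 7)−(7, 7)]
   so A = (14, 7)
3. C_x = 17  [C = 2·N−B = 2·(12, 17/2)−(7, 7)]
4. C_y = 10  [C = 2·N−B = 2·(12, 17/2)−(7, 7)]
   so C = (17, 10)

C = (17, 10)
A = (14, 7)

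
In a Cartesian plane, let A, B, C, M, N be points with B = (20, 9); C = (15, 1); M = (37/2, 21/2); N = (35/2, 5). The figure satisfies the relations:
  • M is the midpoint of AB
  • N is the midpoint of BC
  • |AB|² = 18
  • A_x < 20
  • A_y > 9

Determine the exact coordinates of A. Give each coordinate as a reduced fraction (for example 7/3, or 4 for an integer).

1. A_x = 17  [A = 2·M−B = 2·(37/2, 21/2)−(20, 9)]
2. A_y = 12  [A = 2·M−B = 2·(37/2, 21/2)−(20, 9)]
   so A = (17, 12)

A = (17, 12)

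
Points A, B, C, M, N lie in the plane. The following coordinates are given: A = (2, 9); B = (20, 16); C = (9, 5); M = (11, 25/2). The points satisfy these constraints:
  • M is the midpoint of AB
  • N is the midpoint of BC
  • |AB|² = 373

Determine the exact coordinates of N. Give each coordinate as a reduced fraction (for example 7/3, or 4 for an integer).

N = (29/2, 21/2)

1. N_x = 29/2  [2·N = B+C = (20, 16)+(9, 5)]
2. N_y = 21/2  [2·N = B+C = (20, 16)+(9, 5)]
   so N = (29/2, 21/2)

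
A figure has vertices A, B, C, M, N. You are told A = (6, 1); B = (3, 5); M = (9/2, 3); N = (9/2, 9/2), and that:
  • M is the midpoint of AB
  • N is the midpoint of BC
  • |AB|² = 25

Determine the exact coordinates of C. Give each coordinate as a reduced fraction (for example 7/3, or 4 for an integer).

1. C_x = 6  [C = 2·N−B = 2·(9/2, 9/2)−(3, 5)]
2. C_y = 4  [C = 2·N−B = 2·(9/2, 9/2)−(3, 5)]
   so C = (6, 4)

C = (6, 4)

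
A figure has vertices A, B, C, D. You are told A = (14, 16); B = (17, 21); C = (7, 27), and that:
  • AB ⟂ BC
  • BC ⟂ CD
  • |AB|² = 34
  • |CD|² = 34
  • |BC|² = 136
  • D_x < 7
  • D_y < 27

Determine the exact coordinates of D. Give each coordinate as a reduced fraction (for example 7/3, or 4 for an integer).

1. D_x = 4  [[BC ⟂ CD ⇒ -10x+6y-92=0] ∩ [|D−(7, 27)|²=34]]
2. D_y = 22  [[BC ⟂ CD ⇒ -10x+6y-92=0] ∩ [|D−(7, 27)|²=34]]
   so D = (4, 22)

D = (4, 22)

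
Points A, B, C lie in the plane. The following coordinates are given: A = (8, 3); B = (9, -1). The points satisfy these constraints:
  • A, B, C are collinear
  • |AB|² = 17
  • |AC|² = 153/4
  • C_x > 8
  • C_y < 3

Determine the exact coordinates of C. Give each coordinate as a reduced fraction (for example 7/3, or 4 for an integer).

C = (19/2, -3)

1. C_x = 19/2  [[A, B, C are collinear ⇒ 4x+1y-35=0] ∩ [|C−(8, 3)|²=153/4]]
2. C_y = -3  [[A, B, C are collinear ⇒ 4x+1y-35=0] ∩ [|C−(8, 3)|²=153/4]]
   so C = (19/2, -3)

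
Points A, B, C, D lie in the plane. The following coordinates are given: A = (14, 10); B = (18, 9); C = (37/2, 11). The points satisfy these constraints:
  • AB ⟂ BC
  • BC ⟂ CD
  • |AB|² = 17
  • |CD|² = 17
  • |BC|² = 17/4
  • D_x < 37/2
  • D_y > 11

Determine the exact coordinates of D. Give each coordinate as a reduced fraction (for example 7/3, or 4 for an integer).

D = (29/2, 12)

1. D_x = 29/2  [[BC ⟂ CD ⇒ 1/2x+2y-125/4=0] ∩ [|D−(37/2, 11)|²=17]]
2. D_y = 12  [[BC ⟂ CD ⇒ 1/2x+2y-125/4=0] ∩ [|D−(37/2, 11)|²=17]]
   so D = (29/2, 12)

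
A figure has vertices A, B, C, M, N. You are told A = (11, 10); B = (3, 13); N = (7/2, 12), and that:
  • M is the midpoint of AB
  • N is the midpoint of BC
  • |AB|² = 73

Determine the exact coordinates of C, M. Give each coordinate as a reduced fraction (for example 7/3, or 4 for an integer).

1. M_x = 7  [2·M = A+B = (11, 10)+(3, 13)]
2. M_y = 23/2  [2·M = A+B = (11, 10)+(3, 13)]
   so M = (7, 23/2)
3. C_x = 4  [C = 2·N−B = 2·(7/2, 12)−(3, 13)]
4. C_y = 11  [C = 2·N−B = 2·(7/2, 12)−(3, 13)]
   so C = (4, 11)

C = (4, 11)
M = (7, 23/2)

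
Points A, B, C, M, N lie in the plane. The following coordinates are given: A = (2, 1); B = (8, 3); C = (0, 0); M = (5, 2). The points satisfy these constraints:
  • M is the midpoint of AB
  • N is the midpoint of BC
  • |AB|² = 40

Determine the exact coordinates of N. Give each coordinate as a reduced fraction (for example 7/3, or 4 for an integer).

1. N_x = 4  [2·N = B+C = (8, 3)+(0, 0)]
2. N_y = 3/2  [2·N = B+C = (8, 3)+(0, 0)]
   so N = (4, 3/2)

N = (4, 3/2)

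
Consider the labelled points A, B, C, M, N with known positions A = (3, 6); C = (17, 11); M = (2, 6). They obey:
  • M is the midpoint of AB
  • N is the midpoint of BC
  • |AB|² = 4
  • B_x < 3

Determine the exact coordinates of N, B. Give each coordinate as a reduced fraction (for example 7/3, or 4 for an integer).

N = (9, 17/2)
B = (1, 6)

1. B_x = 1  [B = 2·M−A = 2·(2, 6)−(3, 6)]
2. B_y = 6  [B = 2·M−A = 2·(2, 6)−(3, 6)]
   so B = (1, 6)
3. N_x = 9  [2·N = B+C = (1, 6)+(17, 11)]
4. N_y = 17/2  [2·N = B+C = (1, 6)+(17, 11)]
   so N = (9, 17/2)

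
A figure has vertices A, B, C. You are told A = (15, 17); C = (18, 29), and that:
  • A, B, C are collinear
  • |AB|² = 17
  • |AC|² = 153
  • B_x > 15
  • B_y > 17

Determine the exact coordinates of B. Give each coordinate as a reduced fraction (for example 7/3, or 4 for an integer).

1. B_x = 16  [[A, B, C are collinear ⇒ 12x-3y-129=0] ∩ [|B−(15, 17)|²=17]]
2. B_y = 21  [[A, B, C are collinear ⇒ 12x-3y-129=0] ∩ [|B−(15, 17)|²=17]]
   so B = (16, 21)

B = (16, 21)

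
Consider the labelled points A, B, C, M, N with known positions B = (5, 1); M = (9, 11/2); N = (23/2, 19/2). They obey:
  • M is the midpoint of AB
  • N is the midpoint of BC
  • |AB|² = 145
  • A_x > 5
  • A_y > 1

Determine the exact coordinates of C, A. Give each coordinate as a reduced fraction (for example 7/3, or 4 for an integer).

C = (18, 18)
A = (13, 10)

1. A_x = 13  [A = 2·M−B = 2·(9, 11/2)−(5, 1)]
2. A_y = 10  [A = 2·M−B = 2·(9, 11/2)−(5, 1)]
   so A = (13, 10)
3. C_x = 18  [C = 2·N−B = 2·(23/2, 19/2)−(5, 1)]
4. C_y = 18  [C = 2·N−B = 2·(23/2, 19/2)−(5, 1)]
   so C = (18, 18)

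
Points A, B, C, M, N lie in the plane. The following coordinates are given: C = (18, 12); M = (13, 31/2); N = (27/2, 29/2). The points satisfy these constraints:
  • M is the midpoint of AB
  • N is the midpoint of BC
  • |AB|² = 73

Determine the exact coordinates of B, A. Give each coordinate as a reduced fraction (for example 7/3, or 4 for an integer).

1. B_x = 9  [B = 2·N−C = 2·(27/2, 29/2)−(18, 12)]
2. B_y = 17  [B = 2·N−C = 2·(27/2, 29/2)−(18, 12)]
   so B = (9, 17)
3. A_x = 17  [A = 2·M−B = 2·(13, 31/2)−(9, 17)]
4. A_y = 14  [A = 2·M−B = 2·(13, 31/2)−(9, 17)]
   so A = (17, 14)

B = (9, 17)
A = (17, 14)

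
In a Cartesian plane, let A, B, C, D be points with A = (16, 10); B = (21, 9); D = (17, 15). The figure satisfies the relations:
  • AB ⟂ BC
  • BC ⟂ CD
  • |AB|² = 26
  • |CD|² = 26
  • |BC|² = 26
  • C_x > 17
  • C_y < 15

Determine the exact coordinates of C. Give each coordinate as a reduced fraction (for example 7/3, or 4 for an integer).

C = (22, 14)

1. C_x = 22  [[AB ⟂ BC ⇒ 5x-1y-96=0] ∩ [|C−(17, 15)|²=26]]
2. C_y = 14  [[AB ⟂ BC ⇒ 5x-1y-96=0] ∩ [|C−(17, 15)|²=26]]
   so C = (22, 14)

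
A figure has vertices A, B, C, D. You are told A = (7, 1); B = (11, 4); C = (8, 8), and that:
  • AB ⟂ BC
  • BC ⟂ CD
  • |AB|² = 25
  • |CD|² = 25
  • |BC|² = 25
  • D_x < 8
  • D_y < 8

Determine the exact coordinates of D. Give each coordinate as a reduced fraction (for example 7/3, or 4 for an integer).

D = (4, 5)

1. D_x = 4  [[BC ⟂ CD ⇒ -3x+4y-8=0] ∩ [|D−(8, 8)|²=25]]
2. D_y = 5  [[BC ⟂ CD ⇒ -3x+4y-8=0] ∩ [|D−(8, 8)|²=25]]
   so D = (4, 5)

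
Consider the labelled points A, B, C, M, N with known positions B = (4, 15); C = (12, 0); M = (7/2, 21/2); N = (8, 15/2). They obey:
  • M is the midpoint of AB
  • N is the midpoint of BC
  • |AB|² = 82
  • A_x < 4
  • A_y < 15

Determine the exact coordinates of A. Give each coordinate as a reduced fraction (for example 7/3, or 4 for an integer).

1. A_x = 3  [A = 2·M−B = 2·(7/2, 21/2)−(4, 15)]
2. A_y = 6  [A = 2·M−B = 2·(7/2, 21/2)−(4, 15)]
   so A = (3, 6)

A = (3, 6)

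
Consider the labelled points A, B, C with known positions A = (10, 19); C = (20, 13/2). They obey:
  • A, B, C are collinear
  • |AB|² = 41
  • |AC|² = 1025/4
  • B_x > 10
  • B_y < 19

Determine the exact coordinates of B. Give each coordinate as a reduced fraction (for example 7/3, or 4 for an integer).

B = (14, 14)

1. B_x = 14  [[A, B, C are collinear ⇒ -25/2x-10y+315=0] ∩ [|B−(10, 19)|²=41]]
2. B_y = 14  [[A, B, C are collinear ⇒ -25/2x-10y+315=0] ∩ [|B−(10, 19)|²=41]]
   so B = (14, 14)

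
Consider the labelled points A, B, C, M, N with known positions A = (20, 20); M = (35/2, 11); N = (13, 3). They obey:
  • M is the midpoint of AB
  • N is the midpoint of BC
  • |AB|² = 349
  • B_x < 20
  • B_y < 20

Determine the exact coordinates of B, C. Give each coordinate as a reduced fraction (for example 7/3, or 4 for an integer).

B = (15, 2)
C = (11, 4)

1. B_x = 15  [B = 2·M−A = 2·(35/2, 11)−(20, 20)]
2. B_y = 2  [B = 2·M−A = 2·(35/2, 11)−(20, 20)]
   so B = (15, 2)
3. C_x = 11  [C = 2·N−B = 2·(13, 3)−(15, 2)]
4. C_y = 4  [C = 2·N−B = 2·(13, 3)−(15, 2)]
   so C = (11, 4)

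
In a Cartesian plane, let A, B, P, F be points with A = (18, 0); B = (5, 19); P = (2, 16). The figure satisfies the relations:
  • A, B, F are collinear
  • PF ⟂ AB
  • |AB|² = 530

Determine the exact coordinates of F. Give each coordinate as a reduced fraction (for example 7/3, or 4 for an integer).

F = (1442/265, 4864/265)

1. F_x = 1442/265  [[A, B, F are collinear ⇒ -19x-13y+342=0] ∩ [PF ⟂ AB ⇒ -13x+19y-278=0]]
2. F_y = 4864/265  [[A, B, F are collinear ⇒ -19x-13y+342=0] ∩ [PF ⟂ AB ⇒ -13x+19y-278=0]]
   so F = (1442/265, 4864/265)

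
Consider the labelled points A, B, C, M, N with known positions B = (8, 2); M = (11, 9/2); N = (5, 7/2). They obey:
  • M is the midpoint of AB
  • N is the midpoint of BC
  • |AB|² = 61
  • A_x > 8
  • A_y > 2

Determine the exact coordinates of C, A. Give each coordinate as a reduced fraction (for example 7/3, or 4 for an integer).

1. A_x = 14  [A = 2·M−B = 2·(11, 9/2)−(8, 2)]
2. A_y = 7  [A = 2·M−B = 2·(11, 9/2)−(8, 2)]
   so A = (14, 7)
3. C_x = 2  [C = 2·N−B = 2·(5, 7/2)−(8, 2)]
4. C_y = 5  [C = 2·N−B = 2·(5, 7/2)−(8, 2)]
   so C = (2, 5)

C = (2, 5)
A = (14, 7)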